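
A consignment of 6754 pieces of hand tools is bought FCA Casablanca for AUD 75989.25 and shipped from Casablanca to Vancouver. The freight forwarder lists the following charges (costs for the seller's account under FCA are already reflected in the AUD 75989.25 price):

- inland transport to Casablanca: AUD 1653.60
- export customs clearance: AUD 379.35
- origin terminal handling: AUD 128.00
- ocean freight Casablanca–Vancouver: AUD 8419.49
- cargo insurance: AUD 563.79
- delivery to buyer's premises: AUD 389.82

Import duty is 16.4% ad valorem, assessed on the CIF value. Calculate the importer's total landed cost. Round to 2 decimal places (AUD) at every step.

Total landed cost: AUD 99446.84

FCA: the seller delivers export-cleared goods to the carrier; the buyer bears costs from that point.
Already in the invoice (seller's account under FCA): inland to port, export clearance — exclude.
CIF value = FCA price + origin terminal + freight + insurance = 75989.25 + 128.00 + 8419.49 + 563.79 = 85100.53
Import duty = 85100.53 × 16.4% = 13956.49
Buyer bears: origin terminal 128.00 + freight 8419.49 + insurance 563.79 + delivery 389.82 + duty 13956.49 = 23457.59
Landed cost = invoice 75989.25 + 23457.59 = 99446.84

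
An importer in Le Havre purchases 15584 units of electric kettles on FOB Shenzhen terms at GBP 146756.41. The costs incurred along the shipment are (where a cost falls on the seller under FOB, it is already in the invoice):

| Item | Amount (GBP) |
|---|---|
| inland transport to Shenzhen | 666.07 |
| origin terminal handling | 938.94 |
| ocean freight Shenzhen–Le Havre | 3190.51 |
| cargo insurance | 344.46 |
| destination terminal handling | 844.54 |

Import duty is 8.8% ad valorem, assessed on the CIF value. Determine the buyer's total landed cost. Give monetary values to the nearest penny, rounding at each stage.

FOB: the seller bears costs until goods are on board at the origin port; the buyer bears freight, insurance and all costs thereafter.
Already in the invoice (seller's account under FOB): inland to port, origin terminal — exclude.
CIF value = FOB price + freight + insurance = 146756.41 + 3190.51 + 344.46 = 150291.38
Import duty = 150291.38 × 8.8% = 13225.64
Buyer bears: freight 3190.51 + insurance 344.46 + destination terminal 844.54 + duty 13225.64 = 17605.15
Landed cost = invoice 146756.41 + 17605.15 = 164361.56

Total landed cost: GBP 164361.56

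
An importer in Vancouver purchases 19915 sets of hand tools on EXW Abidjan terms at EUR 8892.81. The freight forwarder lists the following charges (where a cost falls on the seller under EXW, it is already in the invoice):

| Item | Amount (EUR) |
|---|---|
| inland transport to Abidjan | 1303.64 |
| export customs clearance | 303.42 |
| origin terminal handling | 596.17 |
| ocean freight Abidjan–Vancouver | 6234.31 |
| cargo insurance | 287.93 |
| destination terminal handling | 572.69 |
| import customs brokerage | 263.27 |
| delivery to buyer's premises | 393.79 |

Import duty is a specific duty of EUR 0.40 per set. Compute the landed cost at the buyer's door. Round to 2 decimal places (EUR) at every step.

Total landed cost: EUR 26814.03

EXW: the seller makes goods available at their premises; the buyer bears all onward costs.
CIF value = EXW price + inland to port + export clearance + origin terminal + freight + insurance = 8892.81 + 1303.64 + 303.42 + 596.17 + 6234.31 + 287.93 = 17618.28
Import duty = 19915 × 0.40 = 7966.00
Buyer bears: inland to port 1303.64 + export clearance 303.42 + origin terminal 596.17 + freight 6234.31 + insurance 287.93 + destination terminal 572.69 + brokerage 263.27 + delivery 393.79 + duty 7966.00 = 17921.22
Landed cost = invoice 8892.81 + 17921.22 = 26814.03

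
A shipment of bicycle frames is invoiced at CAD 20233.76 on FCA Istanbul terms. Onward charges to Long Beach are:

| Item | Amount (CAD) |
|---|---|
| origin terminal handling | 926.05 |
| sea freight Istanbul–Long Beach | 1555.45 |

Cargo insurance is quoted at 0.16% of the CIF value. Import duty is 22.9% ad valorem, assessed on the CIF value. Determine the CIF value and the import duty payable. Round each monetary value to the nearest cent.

CIF value: CAD 22751.66; import duty: CAD 5210.13

Let C be the CIF value. C = FCA price + pre-shipment costs + freight + 0.16% × C
C − 0.16% × C = 20233.76 + 926.05 + 1555.45
0.9984 × C = 22715.26
C = 22715.26 / 0.9984 = 22751.66
Insurance premium = 0.16% × 22751.66 = 36.40
Import duty = 22751.66 × 22.9% = 5210.13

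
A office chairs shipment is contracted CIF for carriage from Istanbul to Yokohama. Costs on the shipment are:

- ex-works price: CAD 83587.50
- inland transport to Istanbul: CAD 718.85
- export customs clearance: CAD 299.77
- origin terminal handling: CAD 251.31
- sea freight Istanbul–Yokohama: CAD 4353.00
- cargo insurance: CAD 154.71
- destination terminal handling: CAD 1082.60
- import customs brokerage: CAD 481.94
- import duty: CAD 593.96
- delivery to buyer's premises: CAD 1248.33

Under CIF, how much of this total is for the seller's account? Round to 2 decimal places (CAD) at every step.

Seller's account: CAD 89365.14

CIF: the seller pays costs through ocean freight and marine insurance to the destination port.
Seller's account: goods 83587.50 + inland to port 718.85 + export clearance 299.77 + origin terminal 251.31 + freight 4353.00 + insurance 154.71 = 89365.14
Buyer's account: destination terminal 1082.60 + brokerage 481.94 + duty 593.96 + delivery 1248.33 = 3406.83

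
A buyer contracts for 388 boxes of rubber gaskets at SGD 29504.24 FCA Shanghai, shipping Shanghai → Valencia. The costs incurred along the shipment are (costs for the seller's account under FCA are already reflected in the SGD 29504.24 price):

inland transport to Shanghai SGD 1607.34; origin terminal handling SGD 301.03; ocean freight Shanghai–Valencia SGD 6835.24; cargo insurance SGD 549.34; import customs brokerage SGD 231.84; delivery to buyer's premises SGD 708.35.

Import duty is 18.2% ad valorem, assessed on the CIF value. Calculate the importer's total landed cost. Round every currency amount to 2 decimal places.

Total landed cost: SGD 44898.59

FCA: the seller delivers export-cleared goods to the carrier; the buyer bears costs from that point.
Already in the invoice (seller's account under FCA): inland to port — exclude.
CIF value = FCA price + origin terminal + freight + insurance = 29504.24 + 301.03 + 6835.24 + 549.34 = 37189.85
Import duty = 37189.85 × 18.2% = 6768.55
Buyer bears: origin terminal 301.03 + freight 6835.24 + insurance 549.34 + brokerage 231.84 + delivery 708.35 + duty 6768.55 = 15394.35
Landed cost = invoice 29504.24 + 15394.35 = 44898.59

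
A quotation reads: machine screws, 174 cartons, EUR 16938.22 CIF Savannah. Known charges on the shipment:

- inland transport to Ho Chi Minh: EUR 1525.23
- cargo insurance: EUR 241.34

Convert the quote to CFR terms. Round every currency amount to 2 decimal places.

CFR price: EUR 16696.88

Not relevant to the conversion: inland to port — on the seller under both CIF and CFR; already in the CIF price and stays in the CFR price.
From CIF to CFR, the seller no longer bears: insurance.
CFR price = 16938.22 − 241.34 = 16696.88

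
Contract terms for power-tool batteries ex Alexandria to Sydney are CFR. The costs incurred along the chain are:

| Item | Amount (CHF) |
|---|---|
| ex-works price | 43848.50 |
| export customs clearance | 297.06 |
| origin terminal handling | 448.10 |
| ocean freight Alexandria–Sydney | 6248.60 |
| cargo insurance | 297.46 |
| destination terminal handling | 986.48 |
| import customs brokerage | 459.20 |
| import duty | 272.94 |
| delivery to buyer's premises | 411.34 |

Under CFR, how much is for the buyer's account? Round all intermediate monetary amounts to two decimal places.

Buyer's account: CHF 2427.42

CFR: the seller pays costs through ocean freight to the destination port, but not insurance.
Seller's account: goods 43848.50 + export clearance 297.06 + origin terminal 448.10 + freight 6248.60 = 50842.26
Buyer's account: insurance 297.46 + destination terminal 986.48 + brokerage 459.20 + duty 272.94 + delivery 411.34 = 2427.42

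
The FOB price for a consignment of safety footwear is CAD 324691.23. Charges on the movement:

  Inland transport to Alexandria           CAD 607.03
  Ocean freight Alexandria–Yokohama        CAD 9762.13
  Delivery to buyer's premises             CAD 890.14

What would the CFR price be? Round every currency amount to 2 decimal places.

Not relevant to the conversion: inland to port — on the seller under both FOB and CFR; already in the FOB price and stays in the CFR price. delivery — on the buyer under both terms; not part of either seller's price.
From FOB to CFR, the seller additionally bears: freight.
CFR price = 324691.23 + 9762.13 = 334453.36

CFR price: CAD 334453.36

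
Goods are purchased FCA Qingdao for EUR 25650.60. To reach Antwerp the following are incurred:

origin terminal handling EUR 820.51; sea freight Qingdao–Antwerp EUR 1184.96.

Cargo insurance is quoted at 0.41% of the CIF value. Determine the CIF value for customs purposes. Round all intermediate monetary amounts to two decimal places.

Let C be the CIF value. C = FCA price + pre-shipment costs + freight + 0.41% × C
C − 0.41% × C = 25650.60 + 820.51 + 1184.96
0.9959 × C = 27656.07
C = 27656.07 / 0.9959 = 27769.93
Insurance premium = 0.41% × 27769.93 = 113.86

CIF value: EUR 27769.93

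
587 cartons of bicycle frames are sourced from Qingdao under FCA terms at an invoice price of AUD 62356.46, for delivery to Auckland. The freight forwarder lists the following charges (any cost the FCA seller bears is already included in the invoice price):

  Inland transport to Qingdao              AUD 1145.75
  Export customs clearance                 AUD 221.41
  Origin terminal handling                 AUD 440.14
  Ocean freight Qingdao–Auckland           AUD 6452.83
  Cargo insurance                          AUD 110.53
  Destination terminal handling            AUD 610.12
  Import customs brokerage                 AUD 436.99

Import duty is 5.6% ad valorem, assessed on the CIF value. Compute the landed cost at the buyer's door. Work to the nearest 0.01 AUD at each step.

Total landed cost: AUD 74291.23

FCA: the seller delivers export-cleared goods to the carrier; the buyer bears costs from that point.
Already in the invoice (seller's account under FCA): inland to port, export clearance — exclude.
CIF value = FCA price + origin terminal + freight + insurance = 62356.46 + 440.14 + 6452.83 + 110.53 = 69359.96
Import duty = 69359.96 × 5.6% = 3884.16
Buyer bears: origin terminal 440.14 + freight 6452.83 + insurance 110.53 + destination terminal 610.12 + brokerage 436.99 + duty 3884.16 = 11934.77
Landed cost = invoice 62356.46 + 11934.77 = 74291.23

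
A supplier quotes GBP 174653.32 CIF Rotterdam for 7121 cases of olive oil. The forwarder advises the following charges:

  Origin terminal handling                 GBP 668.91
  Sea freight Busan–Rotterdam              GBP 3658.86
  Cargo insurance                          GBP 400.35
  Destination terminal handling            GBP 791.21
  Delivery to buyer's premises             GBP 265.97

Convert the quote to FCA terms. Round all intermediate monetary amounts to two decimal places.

Not relevant to the conversion: delivery, destination terminal — on the buyer under both terms; not part of either seller's price.
From CIF to FCA, the seller no longer bears: origin terminal, freight, insurance.
FCA price = 174653.32 − 668.91 − 3658.86 − 400.35 = 169925.20

FCA price: GBP 169925.20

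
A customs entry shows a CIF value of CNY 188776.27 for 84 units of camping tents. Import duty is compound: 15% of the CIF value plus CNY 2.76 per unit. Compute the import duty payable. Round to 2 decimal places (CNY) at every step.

Import duty: CNY 28548.28

Ad valorem component: 188776.27 × 15% = 28316.44
Specific component: 84 × 2.76 = 231.84
Import duty = 28316.44 + 231.84 = 28548.28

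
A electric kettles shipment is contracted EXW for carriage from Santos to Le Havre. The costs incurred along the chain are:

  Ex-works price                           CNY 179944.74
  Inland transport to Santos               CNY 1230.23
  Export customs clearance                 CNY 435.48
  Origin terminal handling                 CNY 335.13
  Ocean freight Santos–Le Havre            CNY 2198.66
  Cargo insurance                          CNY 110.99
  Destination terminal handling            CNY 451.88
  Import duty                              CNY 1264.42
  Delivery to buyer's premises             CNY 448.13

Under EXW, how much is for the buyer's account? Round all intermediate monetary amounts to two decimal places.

Buyer's account: CNY 6474.92

EXW: the seller makes goods available at their premises; the buyer bears all onward costs.
Seller's account: goods 179944.74 = 179944.74
Buyer's account: inland to port 1230.23 + export clearance 435.48 + origin terminal 335.13 + freight 2198.66 + insurance 110.99 + destination terminal 451.88 + duty 1264.42 + delivery 448.13 = 6474.92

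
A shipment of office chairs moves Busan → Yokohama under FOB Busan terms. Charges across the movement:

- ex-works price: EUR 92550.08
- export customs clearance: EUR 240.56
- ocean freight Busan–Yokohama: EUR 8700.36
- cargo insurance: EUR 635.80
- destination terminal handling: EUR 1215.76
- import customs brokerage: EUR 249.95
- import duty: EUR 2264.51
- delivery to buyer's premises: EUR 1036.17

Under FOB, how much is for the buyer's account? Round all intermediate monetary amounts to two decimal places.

FOB: the seller bears costs until goods are on board at the origin port; the buyer bears freight, insurance and all costs thereafter.
Seller's account: goods 92550.08 + export clearance 240.56 = 92790.64
Buyer's account: freight 8700.36 + insurance 635.80 + destination terminal 1215.76 + brokerage 249.95 + duty 2264.51 + delivery 1036.17 = 14102.55

Buyer's account: EUR 14102.55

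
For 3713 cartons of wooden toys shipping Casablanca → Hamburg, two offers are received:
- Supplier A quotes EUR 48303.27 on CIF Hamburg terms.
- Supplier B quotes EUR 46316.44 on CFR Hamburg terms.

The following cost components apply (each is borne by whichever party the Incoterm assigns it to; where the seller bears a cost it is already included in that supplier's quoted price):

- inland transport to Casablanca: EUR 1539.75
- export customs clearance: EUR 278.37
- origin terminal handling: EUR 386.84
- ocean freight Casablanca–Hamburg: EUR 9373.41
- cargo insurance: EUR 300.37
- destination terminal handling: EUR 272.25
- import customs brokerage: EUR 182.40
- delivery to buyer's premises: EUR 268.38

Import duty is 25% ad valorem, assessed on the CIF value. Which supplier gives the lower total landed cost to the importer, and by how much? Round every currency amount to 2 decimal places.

Supplier A (CIF):
The CIF price already equals the CIF value: 48303.27
Import duty = 48303.27 × 25% = 12075.82
Buyer bears (A): 272.25 + 182.40 + 268.38 = 723.03
Landed cost (A) = invoice 48303.27 + 723.03 + duty 12075.82 = 61102.12
Supplier B (CFR):
CIF value = CFR price + insurance = 46316.44 + 300.37 = 46616.81
Import duty = 46616.81 × 25% = 11654.20
Buyer bears (B): 300.37 + 272.25 + 182.40 + 268.38 = 1023.40
Landed cost (B) = invoice 46316.44 + 1023.40 + duty 11654.20 = 58994.04
Difference = |61102.12 − 58994.04| = 2108.08

Supplier B is cheaper by EUR 2108.08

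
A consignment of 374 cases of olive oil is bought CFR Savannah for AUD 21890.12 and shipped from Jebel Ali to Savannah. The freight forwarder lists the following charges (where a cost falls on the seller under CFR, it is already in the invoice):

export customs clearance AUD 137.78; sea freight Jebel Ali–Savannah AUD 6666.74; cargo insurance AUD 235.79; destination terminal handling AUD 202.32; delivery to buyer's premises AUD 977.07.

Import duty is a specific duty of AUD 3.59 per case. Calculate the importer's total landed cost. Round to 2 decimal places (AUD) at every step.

CFR: the seller pays costs through ocean freight to the destination port, but not insurance.
Already in the invoice (seller's account under CFR): export clearance, freight — exclude.
CIF value = CFR price + insurance = 21890.12 + 235.79 = 22125.91
Import duty = 374 × 3.59 = 1342.66
Buyer bears: insurance 235.79 + destination terminal 202.32 + delivery 977.07 + duty 1342.66 = 2757.84
Landed cost = invoice 21890.12 + 2757.84 = 24647.96

Total landed cost: AUD 24647.96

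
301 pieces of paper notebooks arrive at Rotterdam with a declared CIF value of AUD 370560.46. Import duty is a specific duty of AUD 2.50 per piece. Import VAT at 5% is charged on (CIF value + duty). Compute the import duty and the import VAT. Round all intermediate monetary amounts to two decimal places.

Import duty: AUD 752.50; import VAT: AUD 18565.65

Import duty = 301 × 2.50 = 752.50
VAT base = CIF + duty = 370560.46 + 752.50 = 371312.96
Import VAT = 371312.96 × 5% = 18565.65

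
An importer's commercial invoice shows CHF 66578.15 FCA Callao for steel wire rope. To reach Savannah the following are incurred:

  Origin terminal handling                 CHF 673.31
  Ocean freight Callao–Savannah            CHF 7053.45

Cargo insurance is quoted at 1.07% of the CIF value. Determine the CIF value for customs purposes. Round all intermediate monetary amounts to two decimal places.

CIF value: CHF 75108.57

Let C be the CIF value. C = FCA price + pre-shipment costs + freight + 1.07% × C
C − 1.07% × C = 66578.15 + 673.31 + 7053.45
0.9893 × C = 74304.91
C = 74304.91 / 0.9893 = 75108.57
Insurance premium = 1.07% × 75108.57 = 803.66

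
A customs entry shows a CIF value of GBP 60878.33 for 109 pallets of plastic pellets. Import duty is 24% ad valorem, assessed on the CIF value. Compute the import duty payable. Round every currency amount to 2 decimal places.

Import duty: GBP 14610.80

Import duty = 60878.33 × 24% = 14610.80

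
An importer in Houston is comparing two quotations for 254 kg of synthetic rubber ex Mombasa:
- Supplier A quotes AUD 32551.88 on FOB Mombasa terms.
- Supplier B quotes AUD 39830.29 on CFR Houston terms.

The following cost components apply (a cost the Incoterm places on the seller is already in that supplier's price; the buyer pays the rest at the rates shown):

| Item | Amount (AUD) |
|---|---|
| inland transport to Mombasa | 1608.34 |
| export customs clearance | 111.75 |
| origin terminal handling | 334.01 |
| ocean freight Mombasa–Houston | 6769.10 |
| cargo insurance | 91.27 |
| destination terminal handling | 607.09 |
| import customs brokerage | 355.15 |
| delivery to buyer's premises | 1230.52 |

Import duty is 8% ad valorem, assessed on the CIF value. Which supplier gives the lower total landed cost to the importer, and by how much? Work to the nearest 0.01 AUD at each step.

Supplier A is cheaper by AUD 550.05

Supplier A (FOB):
CIF value = FOB price + freight + insurance = 32551.88 + 6769.10 + 91.27 = 39412.25
Import duty = 39412.25 × 8% = 3152.98
Buyer bears (A): 6769.10 + 91.27 + 607.09 + 355.15 + 1230.52 = 9053.13
Landed cost (A) = invoice 32551.88 + 9053.13 + duty 3152.98 = 44757.99
Supplier B (CFR):
CIF value = CFR price + insurance = 39830.29 + 91.27 = 39921.56
Import duty = 39921.56 × 8% = 3193.72
Buyer bears (B): 91.27 + 607.09 + 355.15 + 1230.52 = 2284.03
Landed cost (B) = invoice 39830.29 + 2284.03 + duty 3193.72 = 45308.04
Difference = |44757.99 − 45308.04| = 550.05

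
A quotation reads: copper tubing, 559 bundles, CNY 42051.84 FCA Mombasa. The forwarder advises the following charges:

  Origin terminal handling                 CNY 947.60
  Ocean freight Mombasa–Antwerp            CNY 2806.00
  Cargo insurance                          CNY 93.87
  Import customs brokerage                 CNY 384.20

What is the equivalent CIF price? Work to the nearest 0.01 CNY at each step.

CIF price: CNY 45899.31

Not relevant to the conversion: brokerage — on the buyer under both terms; not part of either seller's price.
From FCA to CIF, the seller additionally bears: origin terminal, freight, insurance.
CIF price = 42051.84 + 947.60 + 2806.00 + 93.87 = 45899.31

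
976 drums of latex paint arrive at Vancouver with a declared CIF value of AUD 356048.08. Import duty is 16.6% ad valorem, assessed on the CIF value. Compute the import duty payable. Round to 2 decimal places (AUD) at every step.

Import duty: AUD 59103.98

Import duty = 356048.08 × 16.6% = 59103.98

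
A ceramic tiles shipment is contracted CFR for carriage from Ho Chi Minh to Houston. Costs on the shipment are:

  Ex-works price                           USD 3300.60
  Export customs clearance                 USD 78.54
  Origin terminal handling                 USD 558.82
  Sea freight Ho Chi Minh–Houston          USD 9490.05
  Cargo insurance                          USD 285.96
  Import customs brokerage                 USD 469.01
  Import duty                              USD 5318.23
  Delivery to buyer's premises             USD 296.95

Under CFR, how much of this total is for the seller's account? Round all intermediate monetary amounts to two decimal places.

Seller's account: USD 13428.01

CFR: the seller pays costs through ocean freight to the destination port, but not insurance.
Seller's account: goods 3300.60 + export clearance 78.54 + origin terminal 558.82 + freight 9490.05 = 13428.01
Buyer's account: insurance 285.96 + brokerage 469.01 + duty 5318.23 + delivery 296.95 = 6370.15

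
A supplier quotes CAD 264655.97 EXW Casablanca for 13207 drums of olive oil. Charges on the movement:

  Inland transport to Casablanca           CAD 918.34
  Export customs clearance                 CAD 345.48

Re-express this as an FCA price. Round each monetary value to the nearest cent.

From EXW to FCA, the seller additionally bears: inland to port, export clearance.
FCA price = 264655.97 + 918.34 + 345.48 = 265919.79

FCA price: CAD 265919.79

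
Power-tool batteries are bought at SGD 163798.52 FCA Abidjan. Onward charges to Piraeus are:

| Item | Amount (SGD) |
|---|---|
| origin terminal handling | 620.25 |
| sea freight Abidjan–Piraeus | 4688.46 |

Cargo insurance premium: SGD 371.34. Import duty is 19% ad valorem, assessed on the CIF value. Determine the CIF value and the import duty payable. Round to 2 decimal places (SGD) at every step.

CIF = FCA price + pre-shipment costs + freight + insurance
CIF = 163798.52 + 620.25 + 4688.46 + 371.34 = 169478.57
Import duty = 169478.57 × 19% = 32200.93

CIF value: SGD 169478.57; import duty: SGD 32200.93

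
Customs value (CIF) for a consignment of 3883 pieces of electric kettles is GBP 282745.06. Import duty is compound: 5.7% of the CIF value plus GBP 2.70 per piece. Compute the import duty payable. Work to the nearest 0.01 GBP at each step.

Ad valorem component: 282745.06 × 5.7% = 16116.47
Specific component: 3883 × 2.70 = 10484.10
Import duty = 16116.47 + 10484.10 = 26600.57

Import duty: GBP 26600.57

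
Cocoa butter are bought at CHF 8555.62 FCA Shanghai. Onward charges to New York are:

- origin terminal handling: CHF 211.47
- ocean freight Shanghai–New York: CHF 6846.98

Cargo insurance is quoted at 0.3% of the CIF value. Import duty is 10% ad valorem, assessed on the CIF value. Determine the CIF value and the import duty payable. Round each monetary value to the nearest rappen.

Let C be the CIF value. C = FCA price + pre-shipment costs + freight + 0.3% × C
C − 0.3% × C = 8555.62 + 211.47 + 6846.98
0.997 × C = 15614.07
C = 15614.07 / 0.997 = 15661.05
Insurance premium = 0.3% × 15661.05 = 46.98
Import duty = 15661.05 × 10% = 1566.11

CIF value: CHF 15661.05; import duty: CHF 1566.11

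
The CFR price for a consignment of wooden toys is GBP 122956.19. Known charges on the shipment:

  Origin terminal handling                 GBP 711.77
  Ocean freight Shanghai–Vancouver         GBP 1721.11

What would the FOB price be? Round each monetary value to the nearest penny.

Not relevant to the conversion: origin terminal — on the seller under both CFR and FOB; already in the CFR price and stays in the FOB price.
From CFR to FOB, the seller no longer bears: freight.
FOB price = 122956.19 − 1721.11 = 121235.08

FOB price: GBP 121235.08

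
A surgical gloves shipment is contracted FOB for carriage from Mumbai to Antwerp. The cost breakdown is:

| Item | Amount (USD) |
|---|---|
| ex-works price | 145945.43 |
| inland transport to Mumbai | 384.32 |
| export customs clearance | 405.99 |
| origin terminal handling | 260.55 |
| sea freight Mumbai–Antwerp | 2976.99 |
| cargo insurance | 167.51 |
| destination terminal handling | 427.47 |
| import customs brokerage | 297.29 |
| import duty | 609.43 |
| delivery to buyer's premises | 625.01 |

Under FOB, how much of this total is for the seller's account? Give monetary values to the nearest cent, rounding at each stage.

FOB: the seller bears costs until goods are on board at the origin port; the buyer bears freight, insurance and all costs thereafter.
Seller's account: goods 145945.43 + inland to port 384.32 + export clearance 405.99 + origin terminal 260.55 = 146996.29
Buyer's account: freight 2976.99 + insurance 167.51 + destination terminal 427.47 + brokerage 297.29 + duty 609.43 + delivery 625.01 = 5103.70

Seller's account: USD 146996.29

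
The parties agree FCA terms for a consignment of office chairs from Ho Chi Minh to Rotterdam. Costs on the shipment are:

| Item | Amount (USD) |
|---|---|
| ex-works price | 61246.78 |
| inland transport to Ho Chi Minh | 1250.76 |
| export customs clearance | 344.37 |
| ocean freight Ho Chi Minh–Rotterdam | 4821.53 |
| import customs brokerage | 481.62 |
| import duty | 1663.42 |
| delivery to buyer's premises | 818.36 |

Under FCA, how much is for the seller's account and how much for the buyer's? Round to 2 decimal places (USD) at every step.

FCA: the seller delivers export-cleared goods to the carrier; the buyer bears costs from that point.
Seller's account: goods 61246.78 + inland to port 1250.76 + export clearance 344.37 = 62841.91
Buyer's account: freight 4821.53 + brokerage 481.62 + duty 1663.42 + delivery 818.36 = 7784.93

Seller: USD 62841.91; buyer: USD 7784.93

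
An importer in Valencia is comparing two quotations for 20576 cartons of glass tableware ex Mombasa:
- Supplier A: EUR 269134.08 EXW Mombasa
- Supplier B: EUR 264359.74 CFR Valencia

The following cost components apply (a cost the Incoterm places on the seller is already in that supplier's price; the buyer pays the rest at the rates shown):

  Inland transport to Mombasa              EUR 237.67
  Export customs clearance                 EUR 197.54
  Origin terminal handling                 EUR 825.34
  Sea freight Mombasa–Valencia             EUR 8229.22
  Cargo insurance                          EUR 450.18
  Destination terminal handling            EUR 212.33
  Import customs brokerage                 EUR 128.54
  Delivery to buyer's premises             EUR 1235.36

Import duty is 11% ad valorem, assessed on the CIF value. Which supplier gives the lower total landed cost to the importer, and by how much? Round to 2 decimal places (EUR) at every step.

Supplier B is cheaper by EUR 15833.16

Supplier A (EXW):
CIF value = EXW price + inland to port + export clearance + origin terminal + freight + insurance = 269134.08 + 237.67 + 197.54 + 825.34 + 8229.22 + 450.18 = 279074.03
Import duty = 279074.03 × 11% = 30698.14
Buyer bears (A): 237.67 + 197.54 + 825.34 + 8229.22 + 450.18 + 212.33 + 128.54 + 1235.36 = 11516.18
Landed cost (A) = invoice 269134.08 + 11516.18 + duty 30698.14 = 311348.40
Supplier B (CFR):
CIF value = CFR price + insurance = 264359.74 + 450.18 = 264809.92
Import duty = 264809.92 × 11% = 29129.09
Buyer bears (B): 450.18 + 212.33 + 128.54 + 1235.36 = 2026.41
Landed cost (B) = invoice 264359.74 + 2026.41 + duty 29129.09 = 295515.24
Difference = |311348.40 − 295515.24| = 15833.16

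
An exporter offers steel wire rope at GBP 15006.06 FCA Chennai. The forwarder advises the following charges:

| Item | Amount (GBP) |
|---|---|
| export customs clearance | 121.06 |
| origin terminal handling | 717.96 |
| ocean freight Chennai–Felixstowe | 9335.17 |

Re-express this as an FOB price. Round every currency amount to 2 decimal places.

Not relevant to the conversion: export clearance — on the seller under both FCA and FOB; already in the FCA price and stays in the FOB price. freight — on the buyer under both terms; not part of either seller's price.
From FCA to FOB, the seller additionally bears: origin terminal.
FOB price = 15006.06 + 717.96 = 15724.02

FOB price: GBP 15724.02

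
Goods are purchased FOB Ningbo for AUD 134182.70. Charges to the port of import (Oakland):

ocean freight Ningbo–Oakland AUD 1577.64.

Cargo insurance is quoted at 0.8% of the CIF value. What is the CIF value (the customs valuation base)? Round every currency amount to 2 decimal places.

CIF value: AUD 136855.18

Let C be the CIF value. C = FOB price + freight + 0.8% × C
C − 0.8% × C = 134182.70 + 1577.64
0.992 × C = 135760.34
C = 135760.34 / 0.992 = 136855.18
Insurance premium = 0.8% × 136855.18 = 1094.84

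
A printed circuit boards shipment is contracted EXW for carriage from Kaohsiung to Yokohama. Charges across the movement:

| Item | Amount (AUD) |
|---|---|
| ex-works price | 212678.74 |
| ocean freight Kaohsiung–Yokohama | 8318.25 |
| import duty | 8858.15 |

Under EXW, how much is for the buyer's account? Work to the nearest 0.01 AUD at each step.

Buyer's account: AUD 17176.40

EXW: the seller makes goods available at their premises; the buyer bears all onward costs.
Seller's account: goods 212678.74 = 212678.74
Buyer's account: freight 8318.25 + duty 8858.15 = 17176.40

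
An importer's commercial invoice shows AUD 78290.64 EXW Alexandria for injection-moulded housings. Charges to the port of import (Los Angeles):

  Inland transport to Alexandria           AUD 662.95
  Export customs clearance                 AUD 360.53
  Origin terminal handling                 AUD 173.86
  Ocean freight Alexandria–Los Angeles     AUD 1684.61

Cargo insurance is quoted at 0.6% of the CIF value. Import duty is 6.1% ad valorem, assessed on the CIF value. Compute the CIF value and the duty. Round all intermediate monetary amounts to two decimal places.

Let C be the CIF value. C = EXW price + pre-shipment costs + freight + 0.6% × C
C − 0.6% × C = 78290.64 + 662.95 + 360.53 + 173.86 + 1684.61
0.994 × C = 81172.59
C = 81172.59 / 0.994 = 81662.57
Insurance premium = 0.6% × 81662.57 = 489.98
Import duty = 81662.57 × 6.1% = 4981.42

CIF value: AUD 81662.57; import duty: AUD 4981.42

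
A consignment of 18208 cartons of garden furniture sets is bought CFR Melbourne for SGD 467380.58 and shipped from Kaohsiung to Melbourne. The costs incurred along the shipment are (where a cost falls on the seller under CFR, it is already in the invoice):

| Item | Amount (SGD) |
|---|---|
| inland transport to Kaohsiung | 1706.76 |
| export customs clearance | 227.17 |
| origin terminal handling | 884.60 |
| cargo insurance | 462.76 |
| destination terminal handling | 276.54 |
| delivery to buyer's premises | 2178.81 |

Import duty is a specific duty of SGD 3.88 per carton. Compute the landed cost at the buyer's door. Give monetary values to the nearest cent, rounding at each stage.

CFR: the seller pays costs through ocean freight to the destination port, but not insurance.
Already in the invoice (seller's account under CFR): inland to port, export clearance, origin terminal — exclude.
CIF value = CFR price + insurance = 467380.58 + 462.76 = 467843.34
Import duty = 18208 × 3.88 = 70647.04
Buyer bears: insurance 462.76 + destination terminal 276.54 + delivery 2178.81 + duty 70647.04 = 73565.15
Landed cost = invoice 467380.58 + 73565.15 = 540945.73

Total landed cost: SGD 540945.73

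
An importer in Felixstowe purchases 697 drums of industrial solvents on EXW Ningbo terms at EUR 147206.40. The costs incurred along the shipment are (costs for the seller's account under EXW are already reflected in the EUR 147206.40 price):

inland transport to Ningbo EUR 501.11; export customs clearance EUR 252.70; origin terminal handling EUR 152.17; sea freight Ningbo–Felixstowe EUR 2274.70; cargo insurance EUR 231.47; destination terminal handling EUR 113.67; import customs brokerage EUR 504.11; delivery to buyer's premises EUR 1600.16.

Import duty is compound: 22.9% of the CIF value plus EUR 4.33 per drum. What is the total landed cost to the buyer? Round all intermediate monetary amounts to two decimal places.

EXW: the seller makes goods available at their premises; the buyer bears all onward costs.
CIF value = EXW price + inland to port + export clearance + origin terminal + freight + insurance = 147206.40 + 501.11 + 252.70 + 152.17 + 2274.70 + 231.47 = 150618.55
Ad valorem component: 150618.55 × 22.9% = 34491.65
Specific component: 697 × 4.33 = 3018.01
Import duty = 34491.65 + 3018.01 = 37509.66
Buyer bears: inland to port 501.11 + export clearance 252.70 + origin terminal 152.17 + freight 2274.70 + insurance 231.47 + destination terminal 113.67 + brokerage 504.11 + delivery 1600.16 + duty 37509.66 = 43139.75
Landed cost = invoice 147206.40 + 43139.75 = 190346.15

Total landed cost: EUR 190346.15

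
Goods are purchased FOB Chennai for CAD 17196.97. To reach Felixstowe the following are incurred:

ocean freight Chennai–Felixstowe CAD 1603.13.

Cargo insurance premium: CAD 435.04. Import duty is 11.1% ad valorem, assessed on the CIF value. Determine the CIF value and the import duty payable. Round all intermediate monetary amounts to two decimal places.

CIF value: CAD 19235.14; import duty: CAD 2135.10

CIF = FOB price + freight + insurance
CIF = 17196.97 + 1603.13 + 435.04 = 19235.14
Import duty = 19235.14 × 11.1% = 2135.10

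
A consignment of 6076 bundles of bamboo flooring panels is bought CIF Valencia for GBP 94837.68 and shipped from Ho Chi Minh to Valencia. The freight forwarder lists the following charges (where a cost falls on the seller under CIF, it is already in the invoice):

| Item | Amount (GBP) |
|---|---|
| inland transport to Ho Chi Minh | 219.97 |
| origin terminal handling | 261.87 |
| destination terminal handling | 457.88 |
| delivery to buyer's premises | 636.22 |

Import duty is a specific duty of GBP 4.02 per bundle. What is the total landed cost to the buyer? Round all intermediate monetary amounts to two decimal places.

Total landed cost: GBP 120357.30

CIF: the seller pays costs through ocean freight and marine insurance to the destination port.
Already in the invoice (seller's account under CIF): inland to port, origin terminal — exclude.
The CIF price already equals the CIF value: 94837.68
Import duty = 6076 × 4.02 = 24425.52
Buyer bears: destination terminal 457.88 + delivery 636.22 + duty 24425.52 = 25519.62
Landed cost = invoice 94837.68 + 25519.62 = 120357.30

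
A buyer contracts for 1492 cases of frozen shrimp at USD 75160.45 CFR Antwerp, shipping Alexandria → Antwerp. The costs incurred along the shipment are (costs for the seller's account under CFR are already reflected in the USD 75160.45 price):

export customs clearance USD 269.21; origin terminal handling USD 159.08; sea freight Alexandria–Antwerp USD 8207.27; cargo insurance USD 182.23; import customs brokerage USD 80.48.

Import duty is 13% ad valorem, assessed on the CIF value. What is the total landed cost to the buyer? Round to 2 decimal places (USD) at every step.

Total landed cost: USD 85217.71

CFR: the seller pays costs through ocean freight to the destination port, but not insurance.
Already in the invoice (seller's account under CFR): export clearance, origin terminal, freight — exclude.
CIF value = CFR price + insurance = 75160.45 + 182.23 = 75342.68
Import duty = 75342.68 × 13% = 9794.55
Buyer bears: insurance 182.23 + brokerage 80.48 + duty 9794.55 = 10057.26
Landed cost = invoice 75160.45 + 10057.26 = 85217.71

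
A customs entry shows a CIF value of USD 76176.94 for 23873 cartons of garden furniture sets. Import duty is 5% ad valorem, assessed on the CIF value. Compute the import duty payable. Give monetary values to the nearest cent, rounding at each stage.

Import duty = 76176.94 × 5% = 3808.85

Import duty: USD 3808.85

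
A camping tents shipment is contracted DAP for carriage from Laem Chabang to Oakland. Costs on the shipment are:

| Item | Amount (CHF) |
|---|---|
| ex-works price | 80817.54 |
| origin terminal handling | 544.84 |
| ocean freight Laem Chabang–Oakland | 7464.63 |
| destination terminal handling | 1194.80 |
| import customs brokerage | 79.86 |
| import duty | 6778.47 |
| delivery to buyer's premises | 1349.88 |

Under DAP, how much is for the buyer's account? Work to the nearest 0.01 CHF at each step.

DAP: the seller bears all costs to the named destination except import duty and clearance.
Seller's account: goods 80817.54 + origin terminal 544.84 + freight 7464.63 + destination terminal 1194.80 + delivery 1349.88 = 91371.69
Buyer's account: brokerage 79.86 + duty 6778.47 = 6858.33

Buyer's account: CHF 6858.33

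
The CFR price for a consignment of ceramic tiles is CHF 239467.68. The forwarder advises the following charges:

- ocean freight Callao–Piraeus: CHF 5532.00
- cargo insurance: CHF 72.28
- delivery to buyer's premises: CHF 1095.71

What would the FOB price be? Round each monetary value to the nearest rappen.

Not relevant to the conversion: insurance, delivery — on the buyer under both terms; not part of either seller's price.
From CFR to FOB, the seller no longer bears: freight.
FOB price = 239467.68 − 5532.00 = 233935.68

FOB price: CHF 233935.68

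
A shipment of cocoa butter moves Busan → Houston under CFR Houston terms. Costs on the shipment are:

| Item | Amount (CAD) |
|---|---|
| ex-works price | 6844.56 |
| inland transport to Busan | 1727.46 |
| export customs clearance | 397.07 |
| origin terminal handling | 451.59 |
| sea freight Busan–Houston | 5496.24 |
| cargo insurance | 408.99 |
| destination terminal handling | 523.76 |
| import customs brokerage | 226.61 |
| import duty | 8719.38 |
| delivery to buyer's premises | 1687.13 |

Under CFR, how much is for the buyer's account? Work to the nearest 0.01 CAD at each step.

Buyer's account: CAD 11565.87

CFR: the seller pays costs through ocean freight to the destination port, but not insurance.
Seller's account: goods 6844.56 + inland to port 1727.46 + export clearance 397.07 + origin terminal 451.59 + freight 5496.24 = 14916.92
Buyer's account: insurance 408.99 + destination terminal 523.76 + brokerage 226.61 + duty 8719.38 + delivery 1687.13 = 11565.87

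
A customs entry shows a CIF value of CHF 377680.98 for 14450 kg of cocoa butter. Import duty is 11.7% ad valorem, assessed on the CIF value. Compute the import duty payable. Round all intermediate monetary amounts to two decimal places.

Import duty = 377680.98 × 11.7% = 44188.67

Import duty: CHF 44188.67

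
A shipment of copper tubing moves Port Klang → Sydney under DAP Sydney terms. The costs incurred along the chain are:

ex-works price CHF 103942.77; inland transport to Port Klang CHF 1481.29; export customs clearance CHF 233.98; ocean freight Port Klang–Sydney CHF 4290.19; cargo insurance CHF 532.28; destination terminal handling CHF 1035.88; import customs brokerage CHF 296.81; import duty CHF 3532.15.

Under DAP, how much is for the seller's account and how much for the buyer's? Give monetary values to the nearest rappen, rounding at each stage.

DAP: the seller bears all costs to the named destination except import duty and clearance.
Seller's account: goods 103942.77 + inland to port 1481.29 + export clearance 233.98 + freight 4290.19 + insurance 532.28 + destination terminal 1035.88 = 111516.39
Buyer's account: brokerage 296.81 + duty 3532.15 = 3828.96

Seller: CHF 111516.39; buyer: CHF 3828.96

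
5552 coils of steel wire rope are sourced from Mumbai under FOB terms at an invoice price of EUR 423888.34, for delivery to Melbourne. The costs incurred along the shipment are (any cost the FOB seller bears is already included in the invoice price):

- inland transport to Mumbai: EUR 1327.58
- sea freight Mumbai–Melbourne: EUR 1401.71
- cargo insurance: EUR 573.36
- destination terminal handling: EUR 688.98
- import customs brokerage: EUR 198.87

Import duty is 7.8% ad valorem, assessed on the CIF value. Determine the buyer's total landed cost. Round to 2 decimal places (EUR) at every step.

Total landed cost: EUR 459968.61

FOB: the seller bears costs until goods are on board at the origin port; the buyer bears freight, insurance and all costs thereafter.
Already in the invoice (seller's account under FOB): inland to port — exclude.
CIF value = FOB price + freight + insurance = 423888.34 + 1401.71 + 573.36 = 425863.41
Import duty = 425863.41 × 7.8% = 33217.35
Buyer bears: freight 1401.71 + insurance 573.36 + destination terminal 688.98 + brokerage 198.87 + duty 33217.35 = 36080.27
Landed cost = invoice 423888.34 + 36080.27 = 459968.61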